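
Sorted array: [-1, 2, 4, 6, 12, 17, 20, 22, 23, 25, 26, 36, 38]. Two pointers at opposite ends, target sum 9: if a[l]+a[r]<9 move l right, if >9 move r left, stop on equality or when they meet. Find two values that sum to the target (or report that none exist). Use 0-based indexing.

[0,12] -1+38=37 >9 → r--
[0,11] -1+36=35 >9 → r--
[0,10] -1+26=25 >9 → r--
[0,9] -1+25=24 >9 → r--
[0,8] -1+23=22 >9 → r--
[0,7] -1+22=21 >9 → r--
[0,6] -1+20=19 >9 → r--
[0,5] -1+17=16 >9 → r--
[0,4] -1+12=11 >9 → r--
[0,3] -1+6=5 <9 → l++
[1,3] 2+6=8 <9 → l++
[2,3] 4+6=10 >9 → r--

no pair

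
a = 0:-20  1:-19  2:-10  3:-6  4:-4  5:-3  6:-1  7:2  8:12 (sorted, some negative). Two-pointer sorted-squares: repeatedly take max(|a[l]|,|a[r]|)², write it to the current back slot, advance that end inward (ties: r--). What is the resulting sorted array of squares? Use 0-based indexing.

[1, 4, 9, 16, 36, 100, 144, 361, 400]

[0,8] |-20|>|12| out[8]=400 → l++
[1,8] |-19|>|12| out[7]=361 → l++
[2,8] |-10|<=|12| out[6]=144 → r--
[2,7] |-10|>|2| out[5]=100 → l++
[3,7] |-6|>|2| out[4]=36 → l++
[4,7] |-4|>|2| out[3]=16 → l++
[5,7] |-3|>|2| out[2]=9 → l++
[6,7] |-1|<=|2| out[1]=4 → r--
[6,6] |-1|<=|-1| out[0]=1 → r--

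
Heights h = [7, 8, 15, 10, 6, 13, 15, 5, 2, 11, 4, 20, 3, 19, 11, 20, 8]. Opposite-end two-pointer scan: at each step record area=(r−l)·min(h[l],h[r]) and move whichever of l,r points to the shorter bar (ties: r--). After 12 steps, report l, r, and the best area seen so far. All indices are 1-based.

[1,17] min(7,8)*16=112 best=112 * → l++
[2,17] min(8,8)*15=120 best=120 * → r--
[2,16] min(8,20)*14=112 best=120 → l++
[3,16] min(15,20)*13=195 best=195 * → l++
[4,16] min(10,20)*12=120 best=195 → l++
[5,16] min(6,20)*11=66 best=195 → l++
[6,16] min(13,20)*10=130 best=195 → l++
[7,16] min(15,20)*9=135 best=195 → l++
[8,16] min(5,20)*8=40 best=195 → l++
[9,16] min(2,20)*7=14 best=195 → l++
[10,16] min(11,20)*6=66 best=195 → l++
[11,16] min(4,20)*5=20 best=195 → l++

l=12, r=16, best area=195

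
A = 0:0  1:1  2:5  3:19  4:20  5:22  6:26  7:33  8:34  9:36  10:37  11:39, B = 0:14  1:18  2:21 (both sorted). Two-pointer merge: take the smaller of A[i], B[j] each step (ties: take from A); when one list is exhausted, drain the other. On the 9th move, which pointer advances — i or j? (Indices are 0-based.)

i

i=0 j=0: A[i]=0<=B[j]=14 take 0, i++
i=1 j=0: A[i]=1<=B[j]=14 take 1, i++
i=2 j=0: A[i]=5<=B[j]=14 take 5, i++
i=3 j=0: A[i]=19>B[j]=14 take 14, j++
i=3 j=1: A[i]=19>B[j]=18 take 18, j++
i=3 j=2: A[i]=19<=B[j]=21 take 19, i++
i=4 j=2: A[i]=20<=B[j]=21 take 20, i++
i=5 j=2: A[i]=22>B[j]=21 take 21, j++
i=5 j=3: B done, take A[i]=22, i++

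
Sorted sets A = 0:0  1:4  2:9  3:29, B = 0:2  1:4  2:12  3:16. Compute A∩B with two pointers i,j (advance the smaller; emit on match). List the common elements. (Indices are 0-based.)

[i=0,j=0] 0<2 → i++
[i=1,j=0] 4>2 → j++
[i=1,j=1] 4==4 emit → i++,j++
[i=2,j=2] 9<12 → i++
[i=3,j=2] 29>12 → j++
[i=3,j=3] 29>16 → j++

intersection = [4]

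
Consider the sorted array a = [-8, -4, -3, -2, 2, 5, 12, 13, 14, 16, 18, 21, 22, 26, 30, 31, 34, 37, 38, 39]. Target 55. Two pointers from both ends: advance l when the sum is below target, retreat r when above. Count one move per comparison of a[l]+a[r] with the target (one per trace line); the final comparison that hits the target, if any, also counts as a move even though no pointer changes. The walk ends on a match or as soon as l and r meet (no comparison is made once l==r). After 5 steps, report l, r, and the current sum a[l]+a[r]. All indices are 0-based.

l=5, r=19, sum=44

[0,19] -8+39=31 <55 → l++
[1,19] -4+39=35 <55 → l++
[2,19] -3+39=36 <55 → l++
[3,19] -2+39=37 <55 → l++
[4,19] 2+39=41 <55 → l++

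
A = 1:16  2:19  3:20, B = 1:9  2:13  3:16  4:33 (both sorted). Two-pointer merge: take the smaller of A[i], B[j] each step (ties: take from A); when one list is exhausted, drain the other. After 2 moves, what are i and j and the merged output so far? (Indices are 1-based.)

[i=1,j=1] A[i]=16>B[j]=9 take 9 → j++
[i=1,j=2] A[i]=16>B[j]=13 take 13 → j++

i=1, j=3, merged so far=[9, 13]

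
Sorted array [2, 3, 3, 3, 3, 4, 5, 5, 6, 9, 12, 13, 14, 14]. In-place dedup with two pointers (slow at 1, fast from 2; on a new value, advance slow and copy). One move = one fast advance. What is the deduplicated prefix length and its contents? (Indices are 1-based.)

(s=1,f=2) a[fast]=3≠a[slow]=2 write a[2]=3 → slow++,fast++
(s=2,f=3) a[fast]=3=a[slow] dup → fast++
(s=2,f=4) a[fast]=3=a[slow] dup → fast++
(s=2,f=5) a[fast]=3=a[slow] dup → fast++
(s=2,f=6) a[fast]=4≠a[slow]=3 write a[3]=4 → slow++,fast++
(s=3,f=7) a[fast]=5≠a[slow]=4 write a[4]=5 → slow++,fast++
(s=4,f=8) a[fast]=5=a[slow] dup → fast++
(s=4,f=9) a[fast]=6≠a[slow]=5 write a[5]=6 → slow++,fast++
(s=5,f=10) a[fast]=9≠a[slow]=6 write a[6]=9 → slow++,fast++
(s=6,f=11) a[fast]=12≠a[slow]=9 write a[7]=12 → slow++,fast++
(s=7,f=12) a[fast]=13≠a[slow]=12 write a[8]=13 → slow++,fast++
(s=8,f=13) a[fast]=14≠a[slow]=13 write a[9]=14 → slow++,fast++
(s=9,f=14) a[fast]=14=a[slow] dup → fast++

length 9; prefix = [2, 3, 4, 5, 6, 9, 12, 13, 14]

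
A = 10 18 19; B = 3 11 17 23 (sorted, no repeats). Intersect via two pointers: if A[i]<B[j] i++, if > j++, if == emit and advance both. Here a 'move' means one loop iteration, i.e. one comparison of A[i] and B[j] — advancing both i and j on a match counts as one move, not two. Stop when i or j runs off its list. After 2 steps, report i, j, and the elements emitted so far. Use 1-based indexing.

i=2, j=2, emitted=[]

i=1 j=1: 10>3, j++
i=1 j=2: 10<11, i++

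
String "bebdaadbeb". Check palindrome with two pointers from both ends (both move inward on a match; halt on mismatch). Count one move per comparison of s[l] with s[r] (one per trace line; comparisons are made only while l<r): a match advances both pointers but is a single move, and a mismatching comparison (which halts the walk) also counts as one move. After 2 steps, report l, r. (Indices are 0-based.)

l=2, r=7

l=0 r=9: 'b'=='b', l++,r--
l=1 r=8: 'e'=='e', l++,r--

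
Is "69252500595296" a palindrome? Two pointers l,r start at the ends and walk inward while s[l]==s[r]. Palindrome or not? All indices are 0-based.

not a palindrome (mismatch at 4,9)

l=0 r=13: '6'=='6', l++,r--
l=1 r=12: '9'=='9', l++,r--
l=2 r=11: '2'=='2', l++,r--
l=3 r=10: '5'=='5', l++,r--
l=4 r=9: '2'!='9', stop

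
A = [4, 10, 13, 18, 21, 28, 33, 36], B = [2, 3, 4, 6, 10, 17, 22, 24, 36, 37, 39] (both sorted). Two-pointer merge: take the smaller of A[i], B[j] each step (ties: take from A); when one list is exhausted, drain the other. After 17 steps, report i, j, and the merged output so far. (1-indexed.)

i=9, j=10, merged so far=[2, 3, 4, 4, 6, 10, 10, 13, 17, 18, 21, 22, 24, 28, 33, 36, 36]

[i=1,j=1] A[i]=4>B[j]=2 take 2 → j++
[i=1,j=2] A[i]=4>B[j]=3 take 3 → j++
[i=1,j=3] A[i]=4<=B[j]=4 take 4 → i++
[i=2,j=3] A[i]=10>B[j]=4 take 4 → j++
[i=2,j=4] A[i]=10>B[j]=6 take 6 → j++
[i=2,j=5] A[i]=10<=B[j]=10 take 10 → i++
[i=3,j=5] A[i]=13>B[j]=10 take 10 → j++
[i=3,j=6] A[i]=13<=B[j]=17 take 13 → i++
[i=4,j=6] A[i]=18>B[j]=17 take 17 → j++
[i=4,j=7] A[i]=18<=B[j]=22 take 18 → i++
[i=5,j=7] A[i]=21<=B[j]=22 take 21 → i++
[i=6,j=7] A[i]=28>B[j]=22 take 22 → j++
[i=6,j=8] A[i]=28>B[j]=24 take 24 → j++
[i=6,j=9] A[i]=28<=B[j]=36 take 28 → i++
[i=7,j=9] A[i]=33<=B[j]=36 take 33 → i++
[i=8,j=9] A[i]=36<=B[j]=36 take 36 → i++
[i=9,j=9] A done, take B[j]=36 → j++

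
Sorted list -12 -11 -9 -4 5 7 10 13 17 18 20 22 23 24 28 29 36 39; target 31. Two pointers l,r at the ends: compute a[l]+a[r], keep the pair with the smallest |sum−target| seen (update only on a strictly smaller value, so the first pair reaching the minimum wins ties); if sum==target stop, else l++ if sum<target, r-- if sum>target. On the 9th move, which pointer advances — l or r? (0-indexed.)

l=0 r=17: -12+39=27 d=4 *, l++
l=1 r=17: -11+39=28 d=3 *, l++
l=2 r=17: -9+39=30 d=1 *, l++
l=3 r=17: -4+39=35 d=4, r--
l=3 r=16: -4+36=32 d=1, r--
l=3 r=15: -4+29=25 d=6, l++
l=4 r=15: 5+29=34 d=3, r--
l=4 r=14: 5+28=33 d=2, r--
l=4 r=13: 5+24=29 d=2, l++

l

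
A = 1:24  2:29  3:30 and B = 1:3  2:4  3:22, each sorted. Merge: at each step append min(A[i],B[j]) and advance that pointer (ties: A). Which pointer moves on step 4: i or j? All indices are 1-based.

i

i=1 j=1: A[i]=24>B[j]=3 take 3, j++
i=1 j=2: A[i]=24>B[j]=4 take 4, j++
i=1 j=3: A[i]=24>B[j]=22 take 22, j++
i=1 j=4: B done, take A[i]=24, i++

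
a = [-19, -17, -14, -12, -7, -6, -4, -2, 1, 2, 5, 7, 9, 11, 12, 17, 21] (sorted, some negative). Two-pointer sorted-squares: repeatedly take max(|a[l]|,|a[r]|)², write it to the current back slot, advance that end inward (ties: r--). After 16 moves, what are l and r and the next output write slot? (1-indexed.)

l=1 r=17: |-19|<=|21| out[17]=441, r--
l=1 r=16: |-19|>|17| out[16]=361, l++
l=2 r=16: |-17|<=|17| out[15]=289, r--
l=2 r=15: |-17|>|12| out[14]=289, l++
l=3 r=15: |-14|>|12| out[13]=196, l++
l=4 r=15: |-12|<=|12| out[12]=144, r--
l=4 r=14: |-12|>|11| out[11]=144, l++
l=5 r=14: |-7|<=|11| out[10]=121, r--
l=5 r=13: |-7|<=|9| out[9]=81, r--
l=5 r=12: |-7|<=|7| out[8]=49, r--
l=5 r=11: |-7|>|5| out[7]=49, l++
l=6 r=11: |-6|>|5| out[6]=36, l++
l=7 r=11: |-4|<=|5| out[5]=25, r--
l=7 r=10: |-4|>|2| out[4]=16, l++
l=8 r=10: |-2|<=|2| out[3]=4, r--
l=8 r=9: |-2|>|1| out[2]=4, l++

l=9, r=9, next write slot=1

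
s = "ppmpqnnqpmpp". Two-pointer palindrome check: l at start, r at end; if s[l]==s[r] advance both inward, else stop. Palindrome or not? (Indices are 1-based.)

palindrome

[1,12] 'p'=='p' → l++,r--
[2,11] 'p'=='p' → l++,r--
[3,10] 'm'=='m' → l++,r--
[4,9] 'p'=='p' → l++,r--
[5,8] 'q'=='q' → l++,r--
[6,7] 'n'=='n' → l++,r--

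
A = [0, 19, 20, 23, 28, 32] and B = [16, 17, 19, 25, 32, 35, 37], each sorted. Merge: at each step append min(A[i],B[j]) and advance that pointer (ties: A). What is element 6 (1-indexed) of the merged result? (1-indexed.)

merged[6] = 20

i=1 j=1: A[i]=0<=B[j]=16 take 0, i++
i=2 j=1: A[i]=19>B[j]=16 take 16, j++
i=2 j=2: A[i]=19>B[j]=17 take 17, j++
i=2 j=3: A[i]=19<=B[j]=19 take 19, i++
i=3 j=3: A[i]=20>B[j]=19 take 19, j++
i=3 j=4: A[i]=20<=B[j]=25 take 20, i++
i=4 j=4: A[i]=23<=B[j]=25 take 23, i++
i=5 j=4: A[i]=28>B[j]=25 take 25, j++
i=5 j=5: A[i]=28<=B[j]=32 take 28, i++
i=6 j=5: A[i]=32<=B[j]=32 take 32, i++
i=7 j=5: A done, take B[j]=32, j++
i=7 j=6: A done, take B[j]=35, j++
i=7 j=7: A done, take B[j]=37, j++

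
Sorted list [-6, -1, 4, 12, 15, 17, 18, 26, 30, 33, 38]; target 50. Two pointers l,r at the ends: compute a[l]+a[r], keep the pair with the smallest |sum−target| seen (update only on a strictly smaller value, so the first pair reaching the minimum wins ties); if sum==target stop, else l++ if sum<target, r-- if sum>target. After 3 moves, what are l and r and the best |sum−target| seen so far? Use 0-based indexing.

l=0 r=10: -6+38=32 d=18 *, l++
l=1 r=10: -1+38=37 d=13 *, l++
l=2 r=10: 4+38=42 d=8 *, l++

l=3, r=10, best |Δ|=8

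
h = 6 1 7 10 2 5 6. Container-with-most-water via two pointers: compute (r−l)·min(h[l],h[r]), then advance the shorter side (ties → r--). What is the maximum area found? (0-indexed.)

max area = 36

l=0 r=6: min(6,6)*6=36 best=36 *, r--
l=0 r=5: min(6,5)*5=25 best=36, r--
l=0 r=4: min(6,2)*4=8 best=36, r--
l=0 r=3: min(6,10)*3=18 best=36, l++
l=1 r=3: min(1,10)*2=2 best=36, l++
l=2 r=3: min(7,10)*1=7 best=36, l++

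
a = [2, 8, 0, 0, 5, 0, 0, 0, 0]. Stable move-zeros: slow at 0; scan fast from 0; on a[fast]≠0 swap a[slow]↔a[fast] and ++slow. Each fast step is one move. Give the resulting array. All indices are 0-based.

(s=0,f=0) a[fast]=2≠0 swap→a[0]=2 → slow++,fast++
(s=1,f=1) a[fast]=8≠0 swap→a[1]=8 → slow++,fast++
(s=2,f=2) a[fast]=0 → fast++
(s=2,f=3) a[fast]=0 → fast++
(s=2,f=4) a[fast]=5≠0 swap→a[2]=5 → slow++,fast++
(s=3,f=5) a[fast]=0 → fast++
(s=3,f=6) a[fast]=0 → fast++
(s=3,f=7) a[fast]=0 → fast++
(s=3,f=8) a[fast]=0 → fast++

[2, 8, 5, 0, 0, 0, 0, 0, 0]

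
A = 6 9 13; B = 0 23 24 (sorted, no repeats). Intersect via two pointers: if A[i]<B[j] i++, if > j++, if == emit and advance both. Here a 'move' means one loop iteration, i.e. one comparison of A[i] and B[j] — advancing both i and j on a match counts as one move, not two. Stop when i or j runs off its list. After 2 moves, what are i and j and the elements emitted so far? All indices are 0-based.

i=1, j=1, emitted=[]

[i=0,j=0] 6>0 → j++
[i=0,j=1] 6<23 → i++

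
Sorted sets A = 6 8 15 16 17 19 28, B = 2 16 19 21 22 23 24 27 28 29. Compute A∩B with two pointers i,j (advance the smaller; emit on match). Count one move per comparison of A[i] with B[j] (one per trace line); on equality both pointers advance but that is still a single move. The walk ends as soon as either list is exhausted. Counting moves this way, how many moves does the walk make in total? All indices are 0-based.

13 moves

[i=0,j=0] 6>2 → j++
[i=0,j=1] 6<16 → i++
[i=1,j=1] 8<16 → i++
[i=2,j=1] 15<16 → i++
[i=3,j=1] 16==16 emit → i++,j++
[i=4,j=2] 17<19 → i++
[i=5,j=2] 19==19 emit → i++,j++
[i=6,j=3] 28>21 → j++
[i=6,j=4] 28>22 → j++
[i=6,j=5] 28>23 → j++
[i=6,j=6] 28>24 → j++
[i=6,j=7] 28>27 → j++
[i=6,j=8] 28==28 emit → i++,j++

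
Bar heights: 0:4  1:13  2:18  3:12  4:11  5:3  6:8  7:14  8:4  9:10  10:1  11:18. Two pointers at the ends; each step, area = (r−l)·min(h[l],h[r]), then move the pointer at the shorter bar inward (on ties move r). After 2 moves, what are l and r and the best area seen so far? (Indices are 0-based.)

l=2, r=11, best area=130

[0,11] min(4,18)*11=44 best=44 * → l++
[1,11] min(13,18)*10=130 best=130 * → l++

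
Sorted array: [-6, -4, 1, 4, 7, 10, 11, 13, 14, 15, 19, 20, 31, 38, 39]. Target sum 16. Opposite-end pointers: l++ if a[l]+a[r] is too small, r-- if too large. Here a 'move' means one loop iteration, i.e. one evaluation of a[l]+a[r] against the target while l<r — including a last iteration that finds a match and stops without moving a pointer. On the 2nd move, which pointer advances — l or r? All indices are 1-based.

[1,15] -6+39=33 >16 → r--
[1,14] -6+38=32 >16 → r--

r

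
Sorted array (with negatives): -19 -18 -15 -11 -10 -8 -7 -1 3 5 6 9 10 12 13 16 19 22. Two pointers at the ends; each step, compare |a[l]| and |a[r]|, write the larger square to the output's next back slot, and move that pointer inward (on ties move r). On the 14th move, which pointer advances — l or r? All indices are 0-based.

[0,17] |-19|<=|22| out[17]=484 → r--
[0,16] |-19|<=|19| out[16]=361 → r--
[0,15] |-19|>|16| out[15]=361 → l++
[1,15] |-18|>|16| out[14]=324 → l++
[2,15] |-15|<=|16| out[13]=256 → r--
[2,14] |-15|>|13| out[12]=225 → l++
[3,14] |-11|<=|13| out[11]=169 → r--
[3,13] |-11|<=|12| out[10]=144 → r--
[3,12] |-11|>|10| out[9]=121 → l++
[4,12] |-10|<=|10| out[8]=100 → r--
[4,11] |-10|>|9| out[7]=100 → l++
[5,11] |-8|<=|9| out[6]=81 → r--
[5,10] |-8|>|6| out[5]=64 → l++
[6,10] |-7|>|6| out[4]=49 → l++

l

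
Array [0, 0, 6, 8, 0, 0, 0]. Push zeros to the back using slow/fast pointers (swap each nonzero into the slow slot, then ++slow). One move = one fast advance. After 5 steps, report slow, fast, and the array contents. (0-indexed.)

slow=2, fast=5, a=[6, 8, 0, 0, 0, 0, 0]

(s=0,f=0) a[fast]=0 → fast++
(s=0,f=1) a[fast]=0 → fast++
(s=0,f=2) a[fast]=6≠0 swap→a[0]=6 → slow++,fast++
(s=1,f=3) a[fast]=8≠0 swap→a[1]=8 → slow++,fast++
(s=2,f=4) a[fast]=0 → fast++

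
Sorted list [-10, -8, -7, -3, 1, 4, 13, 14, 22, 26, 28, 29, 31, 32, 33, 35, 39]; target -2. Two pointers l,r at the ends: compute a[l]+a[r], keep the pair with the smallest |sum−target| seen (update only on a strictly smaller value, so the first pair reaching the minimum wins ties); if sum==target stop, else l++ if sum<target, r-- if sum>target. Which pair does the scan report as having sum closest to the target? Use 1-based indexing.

pair (-3, 1) with sum -2 (|Δ|=0)

l=1 r=17: -10+39=29 d=31 *, r--
l=1 r=16: -10+35=25 d=27 *, r--
l=1 r=15: -10+33=23 d=25 *, r--
l=1 r=14: -10+32=22 d=24 *, r--
l=1 r=13: -10+31=21 d=23 *, r--
l=1 r=12: -10+29=19 d=21 *, r--
l=1 r=11: -10+28=18 d=20 *, r--
l=1 r=10: -10+26=16 d=18 *, r--
l=1 r=9: -10+22=12 d=14 *, r--
l=1 r=8: -10+14=4 d=6 *, r--
l=1 r=7: -10+13=3 d=5 *, r--
l=1 r=6: -10+4=-6 d=4 *, l++
l=2 r=6: -8+4=-4 d=2 *, l++
l=3 r=6: -7+4=-3 d=1 *, l++
l=4 r=6: -3+4=1 d=3, r--
l=4 r=5: -3+1=-2 d=0 *, stop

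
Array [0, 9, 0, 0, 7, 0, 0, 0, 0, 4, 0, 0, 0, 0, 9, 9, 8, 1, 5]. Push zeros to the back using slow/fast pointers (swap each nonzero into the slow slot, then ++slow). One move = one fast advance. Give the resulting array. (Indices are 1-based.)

(s=1,f=1) a[fast]=0 → fast++
(s=1,f=2) a[fast]=9≠0 swap→a[1]=9 → slow++,fast++
(s=2,f=3) a[fast]=0 → fast++
(s=2,f=4) a[fast]=0 → fast++
(s=2,f=5) a[fast]=7≠0 swap→a[2]=7 → slow++,fast++
(s=3,f=6) a[fast]=0 → fast++
(s=3,f=7) a[fast]=0 → fast++
(s=3,f=8) a[fast]=0 → fast++
(s=3,f=9) a[fast]=0 → fast++
(s=3,f=10) a[fast]=4≠0 swap→a[3]=4 → slow++,fast++
(s=4,f=11) a[fast]=0 → fast++
(s=4,f=12) a[fast]=0 → fast++
(s=4,f=13) a[fast]=0 → fast++
(s=4,f=14) a[fast]=0 → fast++
(s=4,f=15) a[fast]=9≠0 swap→a[4]=9 → slow++,fast++
(s=5,f=16) a[fast]=9≠0 swap→a[5]=9 → slow++,fast++
(s=6,f=17) a[fast]=8≠0 swap→a[6]=8 → slow++,fast++
(s=7,f=18) a[fast]=1≠0 swap→a[7]=1 → slow++,fast++
(s=8,f=19) a[fast]=5≠0 swap→a[8]=5 → slow++,fast++

[9, 7, 4, 9, 9, 8, 1, 5, 0, 0, 0, 0, 0, 0, 0, 0, 0, 0, 0]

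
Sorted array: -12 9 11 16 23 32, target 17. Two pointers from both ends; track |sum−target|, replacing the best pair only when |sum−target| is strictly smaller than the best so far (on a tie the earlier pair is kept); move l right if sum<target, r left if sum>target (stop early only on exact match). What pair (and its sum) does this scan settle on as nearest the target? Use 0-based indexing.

[0,5] -12+32=20 d=3 * → r--
[0,4] -12+23=11 d=6 → l++
[1,4] 9+23=32 d=15 → r--
[1,3] 9+16=25 d=8 → r--
[1,2] 9+11=20 d=3 → r--

pair (-12, 32) with sum 20 (|Δ|=3)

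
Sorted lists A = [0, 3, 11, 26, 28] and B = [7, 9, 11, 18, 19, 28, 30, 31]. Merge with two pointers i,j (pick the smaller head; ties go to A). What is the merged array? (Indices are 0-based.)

[0, 3, 7, 9, 11, 11, 18, 19, 26, 28, 28, 30, 31]

[i=0,j=0] A[i]=0<=B[j]=7 take 0 → i++
[i=1,j=0] A[i]=3<=B[j]=7 take 3 → i++
[i=2,j=0] A[i]=11>B[j]=7 take 7 → j++
[i=2,j=1] A[i]=11>B[j]=9 take 9 → j++
[i=2,j=2] A[i]=11<=B[j]=11 take 11 → i++
[i=3,j=2] A[i]=26>B[j]=11 take 11 → j++
[i=3,j=3] A[i]=26>B[j]=18 take 18 → j++
[i=3,j=4] A[i]=26>B[j]=19 take 19 → j++
[i=3,j=5] A[i]=26<=B[j]=28 take 26 → i++
[i=4,j=5] A[i]=28<=B[j]=28 take 28 → i++
[i=5,j=5] A done, take B[j]=28 → j++
[i=5,j=6] A done, take B[j]=30 → j++
[i=5,j=7] A done, take B[j]=31 → j++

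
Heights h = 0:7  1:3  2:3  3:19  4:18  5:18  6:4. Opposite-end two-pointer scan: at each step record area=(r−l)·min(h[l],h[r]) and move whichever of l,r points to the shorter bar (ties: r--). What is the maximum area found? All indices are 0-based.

max area = 36

[0,6] min(7,4)*6=24 best=24 * → r--
[0,5] min(7,18)*5=35 best=35 * → l++
[1,5] min(3,18)*4=12 best=35 → l++
[2,5] min(3,18)*3=9 best=35 → l++
[3,5] min(19,18)*2=36 best=36 * → r--
[3,4] min(19,18)*1=18 best=36 → r--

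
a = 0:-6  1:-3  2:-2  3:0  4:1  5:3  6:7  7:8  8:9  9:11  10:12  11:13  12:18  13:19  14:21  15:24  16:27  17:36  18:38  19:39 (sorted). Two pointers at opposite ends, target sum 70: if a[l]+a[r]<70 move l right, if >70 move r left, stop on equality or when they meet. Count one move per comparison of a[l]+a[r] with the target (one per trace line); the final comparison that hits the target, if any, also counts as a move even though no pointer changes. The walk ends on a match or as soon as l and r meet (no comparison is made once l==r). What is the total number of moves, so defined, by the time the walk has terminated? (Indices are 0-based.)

[0,19] -6+39=33 <70 → l++
[1,19] -3+39=36 <70 → l++
[2,19] -2+39=37 <70 → l++
[3,19] 0+39=39 <70 → l++
[4,19] 1+39=40 <70 → l++
[5,19] 3+39=42 <70 → l++
[6,19] 7+39=46 <70 → l++
[7,19] 8+39=47 <70 → l++
[8,19] 9+39=48 <70 → l++
[9,19] 11+39=50 <70 → l++
[10,19] 12+39=51 <70 → l++
[11,19] 13+39=52 <70 → l++
[12,19] 18+39=57 <70 → l++
[13,19] 19+39=58 <70 → l++
[14,19] 21+39=60 <70 → l++
[15,19] 24+39=63 <70 → l++
[16,19] 27+39=66 <70 → l++
[17,19] 36+39=75 >70 → r--
[17,18] 36+38=74 >70 → r--

19 moves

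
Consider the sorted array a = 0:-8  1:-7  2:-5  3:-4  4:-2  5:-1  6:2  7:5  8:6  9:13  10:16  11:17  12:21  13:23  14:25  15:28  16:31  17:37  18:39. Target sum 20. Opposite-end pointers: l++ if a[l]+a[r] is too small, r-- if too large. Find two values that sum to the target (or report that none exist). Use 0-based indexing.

(-8, 28)

[0,18] -8+39=31 >20 → r--
[0,17] -8+37=29 >20 → r--
[0,16] -8+31=23 >20 → r--
[0,15] -8+28=20 → found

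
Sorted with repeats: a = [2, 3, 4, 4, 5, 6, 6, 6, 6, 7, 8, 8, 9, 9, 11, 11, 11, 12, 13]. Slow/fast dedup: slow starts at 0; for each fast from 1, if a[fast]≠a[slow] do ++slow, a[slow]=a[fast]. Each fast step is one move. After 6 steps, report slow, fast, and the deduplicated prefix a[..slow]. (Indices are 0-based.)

slow=4, fast=7, prefix=[2, 3, 4, 5, 6]

(s=0,f=1) a[fast]=3≠a[slow]=2 write a[1]=3 → slow++,fast++
(s=1,f=2) a[fast]=4≠a[slow]=3 write a[2]=4 → slow++,fast++
(s=2,f=3) a[fast]=4=a[slow] dup → fast++
(s=2,f=4) a[fast]=5≠a[slow]=4 write a[3]=5 → slow++,fast++
(s=3,f=5) a[fast]=6≠a[slow]=5 write a[4]=6 → slow++,fast++
(s=4,f=6) a[fast]=6=a[slow] dup → fast++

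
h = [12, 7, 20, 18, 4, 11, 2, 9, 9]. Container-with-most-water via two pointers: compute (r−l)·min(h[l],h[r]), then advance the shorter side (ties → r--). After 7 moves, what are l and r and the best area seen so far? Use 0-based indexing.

l=2, r=3, best area=72

[0,8] min(12,9)*8=72 best=72 * → r--
[0,7] min(12,9)*7=63 best=72 → r--
[0,6] min(12,2)*6=12 best=72 → r--
[0,5] min(12,11)*5=55 best=72 → r--
[0,4] min(12,4)*4=16 best=72 → r--
[0,3] min(12,18)*3=36 best=72 → l++
[1,3] min(7,18)*2=14 best=72 → l++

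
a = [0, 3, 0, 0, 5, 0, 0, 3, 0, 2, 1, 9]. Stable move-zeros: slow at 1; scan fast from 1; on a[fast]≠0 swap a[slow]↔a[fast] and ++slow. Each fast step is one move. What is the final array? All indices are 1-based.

[3, 5, 3, 2, 1, 9, 0, 0, 0, 0, 0, 0]

slow=1 fast=1: a[fast]=0, fast++
slow=1 fast=2: a[fast]=3≠0 swap→a[1]=3, slow++,fast++
slow=2 fast=3: a[fast]=0, fast++
slow=2 fast=4: a[fast]=0, fast++
slow=2 fast=5: a[fast]=5≠0 swap→a[2]=5, slow++,fast++
slow=3 fast=6: a[fast]=0, fast++
slow=3 fast=7: a[fast]=0, fast++
slow=3 fast=8: a[fast]=3≠0 swap→a[3]=3, slow++,fast++
slow=4 fast=9: a[fast]=0, fast++
slow=4 fast=10: a[fast]=2≠0 swap→a[4]=2, slow++,fast++
slow=5 fast=11: a[fast]=1≠0 swap→a[5]=1, slow++,fast++
slow=6 fast=12: a[fast]=9≠0 swap→a[6]=9, slow++,fast++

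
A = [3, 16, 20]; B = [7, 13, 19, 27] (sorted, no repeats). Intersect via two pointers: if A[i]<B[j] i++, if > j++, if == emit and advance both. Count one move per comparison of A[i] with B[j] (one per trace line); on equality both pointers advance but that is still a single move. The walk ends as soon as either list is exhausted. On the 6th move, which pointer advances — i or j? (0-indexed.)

[i=0,j=0] 3<7 → i++
[i=1,j=0] 16>7 → j++
[i=1,j=1] 16>13 → j++
[i=1,j=2] 16<19 → i++
[i=2,j=2] 20>19 → j++
[i=2,j=3] 20<27 → i++

i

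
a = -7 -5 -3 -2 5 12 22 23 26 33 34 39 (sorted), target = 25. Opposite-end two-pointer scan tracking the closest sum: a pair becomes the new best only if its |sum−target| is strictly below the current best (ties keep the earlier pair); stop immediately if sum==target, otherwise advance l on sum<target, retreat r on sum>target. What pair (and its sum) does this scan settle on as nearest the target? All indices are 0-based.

pair (-7, 33) with sum 26 (|Δ|=1)

[0,11] -7+39=32 d=7 * → r--
[0,10] -7+34=27 d=2 * → r--
[0,9] -7+33=26 d=1 * → r--
[0,8] -7+26=19 d=6 → l++
[1,8] -5+26=21 d=4 → l++
[2,8] -3+26=23 d=2 → l++
[3,8] -2+26=24 d=1 → l++
[4,8] 5+26=31 d=6 → r--
[4,7] 5+23=28 d=3 → r--
[4,6] 5+22=27 d=2 → r--
[4,5] 5+12=17 d=8 → l++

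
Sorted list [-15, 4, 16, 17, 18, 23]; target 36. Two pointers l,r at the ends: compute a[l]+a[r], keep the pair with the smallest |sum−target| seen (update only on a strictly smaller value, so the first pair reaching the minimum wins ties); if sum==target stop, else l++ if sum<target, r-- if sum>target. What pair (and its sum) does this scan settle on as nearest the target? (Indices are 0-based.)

l=0 r=5: -15+23=8 d=28 *, l++
l=1 r=5: 4+23=27 d=9 *, l++
l=2 r=5: 16+23=39 d=3 *, r--
l=2 r=4: 16+18=34 d=2 *, l++
l=3 r=4: 17+18=35 d=1 *, l++

pair (17, 18) with sum 35 (|Δ|=1)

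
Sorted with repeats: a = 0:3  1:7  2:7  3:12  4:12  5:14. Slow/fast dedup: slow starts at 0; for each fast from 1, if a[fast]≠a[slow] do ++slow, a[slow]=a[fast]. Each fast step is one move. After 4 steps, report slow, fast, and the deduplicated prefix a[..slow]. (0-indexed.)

slow=2, fast=5, prefix=[3, 7, 12]

slow=0 fast=1: a[fast]=7≠a[slow]=3 write a[1]=7, slow++,fast++
slow=1 fast=2: a[fast]=7=a[slow] dup, fast++
slow=1 fast=3: a[fast]=12≠a[slow]=7 write a[2]=12, slow++,fast++
slow=2 fast=4: a[fast]=12=a[slow] dup, fast++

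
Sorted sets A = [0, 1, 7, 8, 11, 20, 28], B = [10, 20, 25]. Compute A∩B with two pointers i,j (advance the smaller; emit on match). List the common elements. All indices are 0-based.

intersection = [20]

i=0 j=0: 0<10, i++
i=1 j=0: 1<10, i++
i=2 j=0: 7<10, i++
i=3 j=0: 8<10, i++
i=4 j=0: 11>10, j++
i=4 j=1: 11<20, i++
i=5 j=1: 20==20 emit, i++,j++
i=6 j=2: 28>25, j++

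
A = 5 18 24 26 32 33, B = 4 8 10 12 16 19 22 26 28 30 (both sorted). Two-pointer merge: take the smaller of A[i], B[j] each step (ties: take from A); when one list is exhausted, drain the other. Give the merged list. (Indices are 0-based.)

[4, 5, 8, 10, 12, 16, 18, 19, 22, 24, 26, 26, 28, 30, 32, 33]

[i=0,j=0] A[i]=5>B[j]=4 take 4 → j++
[i=0,j=1] A[i]=5<=B[j]=8 take 5 → i++
[i=1,j=1] A[i]=18>B[j]=8 take 8 → j++
[i=1,j=2] A[i]=18>B[j]=10 take 10 → j++
[i=1,j=3] A[i]=18>B[j]=12 take 12 → j++
[i=1,j=4] A[i]=18>B[j]=16 take 16 → j++
[i=1,j=5] A[i]=18<=B[j]=19 take 18 → i++
[i=2,j=5] A[i]=24>B[j]=19 take 19 → j++
[i=2,j=6] A[i]=24>B[j]=22 take 22 → j++
[i=2,j=7] A[i]=24<=B[j]=26 take 24 → i++
[i=3,j=7] A[i]=26<=B[j]=26 take 26 → i++
[i=4,j=7] A[i]=32>B[j]=26 take 26 → j++
[i=4,j=8] A[i]=32>B[j]=28 take 28 → j++
[i=4,j=9] A[i]=32>B[j]=30 take 30 → j++
[i=4,j=10] B done, take A[i]=32 → i++
[i=5,j=10] B done, take A[i]=33 → i++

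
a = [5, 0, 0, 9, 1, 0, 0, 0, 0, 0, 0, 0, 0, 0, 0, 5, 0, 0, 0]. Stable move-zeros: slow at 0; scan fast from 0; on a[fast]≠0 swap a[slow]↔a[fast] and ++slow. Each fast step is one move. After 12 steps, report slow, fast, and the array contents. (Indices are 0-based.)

slow=3, fast=12, a=[5, 9, 1, 0, 0, 0, 0, 0, 0, 0, 0, 0, 0, 0, 0, 5, 0, 0, 0]

slow=0 fast=0: a[fast]=5≠0 swap→a[0]=5, slow++,fast++
slow=1 fast=1: a[fast]=0, fast++
slow=1 fast=2: a[fast]=0, fast++
slow=1 fast=3: a[fast]=9≠0 swap→a[1]=9, slow++,fast++
slow=2 fast=4: a[fast]=1≠0 swap→a[2]=1, slow++,fast++
slow=3 fast=5: a[fast]=0, fast++
slow=3 fast=6: a[fast]=0, fast++
slow=3 fast=7: a[fast]=0, fast++
slow=3 fast=8: a[fast]=0, fast++
slow=3 fast=9: a[fast]=0, fast++
slow=3 fast=10: a[fast]=0, fast++
slow=3 fast=11: a[fast]=0, fast++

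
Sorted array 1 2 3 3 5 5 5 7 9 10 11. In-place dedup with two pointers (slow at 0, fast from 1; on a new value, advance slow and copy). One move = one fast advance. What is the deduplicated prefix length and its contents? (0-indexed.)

(s=0,f=1) a[fast]=2≠a[slow]=1 write a[1]=2 → slow++,fast++
(s=1,f=2) a[fast]=3≠a[slow]=2 write a[2]=3 → slow++,fast++
(s=2,f=3) a[fast]=3=a[slow] dup → fast++
(s=2,f=4) a[fast]=5≠a[slow]=3 write a[3]=5 → slow++,fast++
(s=3,f=5) a[fast]=5=a[slow] dup → fast++
(s=3,f=6) a[fast]=5=a[slow] dup → fast++
(s=3,f=7) a[fast]=7≠a[slow]=5 write a[4]=7 → slow++,fast++
(s=4,f=8) a[fast]=9≠a[slow]=7 write a[5]=9 → slow++,fast++
(s=5,f=9) a[fast]=10≠a[slow]=9 write a[6]=10 → slow++,fast++
(s=6,f=10) a[fast]=11≠a[slow]=10 write a[7]=11 → slow++,fast++

length 8; prefix = [1, 2, 3, 5, 7, 9, 10, 11]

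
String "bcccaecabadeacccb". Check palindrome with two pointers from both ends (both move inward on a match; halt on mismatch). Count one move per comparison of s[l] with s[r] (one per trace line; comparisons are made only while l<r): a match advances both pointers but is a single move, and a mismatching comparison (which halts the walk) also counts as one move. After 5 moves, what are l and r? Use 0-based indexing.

l=5, r=11

[0,16] 'b'=='b' → l++,r--
[1,15] 'c'=='c' → l++,r--
[2,14] 'c'=='c' → l++,r--
[3,13] 'c'=='c' → l++,r--
[4,12] 'a'=='a' → l++,r--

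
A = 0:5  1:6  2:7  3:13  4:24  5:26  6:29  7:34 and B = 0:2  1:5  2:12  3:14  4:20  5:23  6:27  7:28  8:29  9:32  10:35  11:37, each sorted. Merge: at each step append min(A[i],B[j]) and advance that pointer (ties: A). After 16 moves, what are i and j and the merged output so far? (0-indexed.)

i=0 j=0: A[i]=5>B[j]=2 take 2, j++
i=0 j=1: A[i]=5<=B[j]=5 take 5, i++
i=1 j=1: A[i]=6>B[j]=5 take 5, j++
i=1 j=2: A[i]=6<=B[j]=12 take 6, i++
i=2 j=2: A[i]=7<=B[j]=12 take 7, i++
i=3 j=2: A[i]=13>B[j]=12 take 12, j++
i=3 j=3: A[i]=13<=B[j]=14 take 13, i++
i=4 j=3: A[i]=24>B[j]=14 take 14, j++
i=4 j=4: A[i]=24>B[j]=20 take 20, j++
i=4 j=5: A[i]=24>B[j]=23 take 23, j++
i=4 j=6: A[i]=24<=B[j]=27 take 24, i++
i=5 j=6: A[i]=26<=B[j]=27 take 26, i++
i=6 j=6: A[i]=29>B[j]=27 take 27, j++
i=6 j=7: A[i]=29>B[j]=28 take 28, j++
i=6 j=8: A[i]=29<=B[j]=29 take 29, i++
i=7 j=8: A[i]=34>B[j]=29 take 29, j++

i=7, j=9, merged so far=[2, 5, 5, 6, 7, 12, 13, 14, 20, 23, 24, 26, 27, 28, 29, 29]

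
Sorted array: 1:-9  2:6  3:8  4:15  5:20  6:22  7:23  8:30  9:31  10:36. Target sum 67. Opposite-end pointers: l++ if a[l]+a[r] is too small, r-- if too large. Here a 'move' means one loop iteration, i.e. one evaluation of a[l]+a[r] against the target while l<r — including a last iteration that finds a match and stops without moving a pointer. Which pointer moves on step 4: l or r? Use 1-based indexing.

l

l=1 r=10: -9+36=27 <67, l++
l=2 r=10: 6+36=42 <67, l++
l=3 r=10: 8+36=44 <67, l++
l=4 r=10: 15+36=51 <67, l++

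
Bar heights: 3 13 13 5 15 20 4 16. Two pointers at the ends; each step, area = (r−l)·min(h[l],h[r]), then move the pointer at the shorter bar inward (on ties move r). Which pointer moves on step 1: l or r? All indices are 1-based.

[1,8] min(3,16)*7=21 best=21 * → l++

l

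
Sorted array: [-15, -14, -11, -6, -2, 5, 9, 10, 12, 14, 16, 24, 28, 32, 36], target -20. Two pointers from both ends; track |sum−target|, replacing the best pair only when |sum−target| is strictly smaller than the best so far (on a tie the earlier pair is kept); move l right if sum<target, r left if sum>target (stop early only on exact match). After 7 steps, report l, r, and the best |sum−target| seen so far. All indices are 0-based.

l=0 r=14: -15+36=21 d=41 *, r--
l=0 r=13: -15+32=17 d=37 *, r--
l=0 r=12: -15+28=13 d=33 *, r--
l=0 r=11: -15+24=9 d=29 *, r--
l=0 r=10: -15+16=1 d=21 *, r--
l=0 r=9: -15+14=-1 d=19 *, r--
l=0 r=8: -15+12=-3 d=17 *, r--

l=0, r=7, best |Δ|=17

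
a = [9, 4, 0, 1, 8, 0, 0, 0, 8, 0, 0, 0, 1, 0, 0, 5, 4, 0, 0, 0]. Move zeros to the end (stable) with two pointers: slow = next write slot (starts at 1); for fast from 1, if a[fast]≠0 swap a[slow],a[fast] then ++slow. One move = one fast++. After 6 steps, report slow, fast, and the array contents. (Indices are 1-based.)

slow=5, fast=7, a=[9, 4, 1, 8, 0, 0, 0, 0, 8, 0, 0, 0, 1, 0, 0, 5, 4, 0, 0, 0]

slow=1 fast=1: a[fast]=9≠0 swap→a[1]=9, slow++,fast++
slow=2 fast=2: a[fast]=4≠0 swap→a[2]=4, slow++,fast++
slow=3 fast=3: a[fast]=0, fast++
slow=3 fast=4: a[fast]=1≠0 swap→a[3]=1, slow++,fast++
slow=4 fast=5: a[fast]=8≠0 swap→a[4]=8, slow++,fast++
slow=5 fast=6: a[fast]=0, fast++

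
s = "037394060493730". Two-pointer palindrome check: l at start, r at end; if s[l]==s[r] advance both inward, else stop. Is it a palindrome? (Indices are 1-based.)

palindrome

[1,15] '0'=='0' → l++,r--
[2,14] '3'=='3' → l++,r--
[3,13] '7'=='7' → l++,r--
[4,12] '3'=='3' → l++,r--
[5,11] '9'=='9' → l++,r--
[6,10] '4'=='4' → l++,r--
[7,9] '0'=='0' → l++,r--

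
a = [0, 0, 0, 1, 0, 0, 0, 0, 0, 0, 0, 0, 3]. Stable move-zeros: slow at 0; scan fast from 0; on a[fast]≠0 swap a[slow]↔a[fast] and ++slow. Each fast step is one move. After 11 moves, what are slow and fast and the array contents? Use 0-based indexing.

slow=0 fast=0: a[fast]=0, fast++
slow=0 fast=1: a[fast]=0, fast++
slow=0 fast=2: a[fast]=0, fast++
slow=0 fast=3: a[fast]=1≠0 swap→a[0]=1, slow++,fast++
slow=1 fast=4: a[fast]=0, fast++
slow=1 fast=5: a[fast]=0, fast++
slow=1 fast=6: a[fast]=0, fast++
slow=1 fast=7: a[fast]=0, fast++
slow=1 fast=8: a[fast]=0, fast++
slow=1 fast=9: a[fast]=0, fast++
slow=1 fast=10: a[fast]=0, fast++

slow=1, fast=11, a=[1, 0, 0, 0, 0, 0, 0, 0, 0, 0, 0, 0, 3]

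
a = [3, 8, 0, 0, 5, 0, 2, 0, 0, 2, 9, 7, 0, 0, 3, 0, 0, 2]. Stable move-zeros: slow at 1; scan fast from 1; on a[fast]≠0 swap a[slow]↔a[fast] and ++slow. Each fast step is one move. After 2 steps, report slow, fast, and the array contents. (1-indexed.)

slow=3, fast=3, a=[3, 8, 0, 0, 5, 0, 2, 0, 0, 2, 9, 7, 0, 0, 3, 0, 0, 2]

(s=1,f=1) a[fast]=3≠0 swap→a[1]=3 → slow++,fast++
(s=2,f=2) a[fast]=8≠0 swap→a[2]=8 → slow++,fast++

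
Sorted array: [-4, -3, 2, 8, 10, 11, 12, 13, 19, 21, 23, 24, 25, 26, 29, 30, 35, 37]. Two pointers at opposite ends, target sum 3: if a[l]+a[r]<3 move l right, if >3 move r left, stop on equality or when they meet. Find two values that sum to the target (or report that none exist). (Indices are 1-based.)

no pair

[1,18] -4+37=33 >3 → r--
[1,17] -4+35=31 >3 → r--
[1,16] -4+30=26 >3 → r--
[1,15] -4+29=25 >3 → r--
[1,14] -4+26=22 >3 → r--
[1,13] -4+25=21 >3 → r--
[1,12] -4+24=20 >3 → r--
[1,11] -4+23=19 >3 → r--
[1,10] -4+21=17 >3 → r--
[1,9] -4+19=15 >3 → r--
[1,8] -4+13=9 >3 → r--
[1,7] -4+12=8 >3 → r--
[1,6] -4+11=7 >3 → r--
[1,5] -4+10=6 >3 → r--
[1,4] -4+8=4 >3 → r--
[1,3] -4+2=-2 <3 → l++
[2,3] -3+2=-1 <3 → l++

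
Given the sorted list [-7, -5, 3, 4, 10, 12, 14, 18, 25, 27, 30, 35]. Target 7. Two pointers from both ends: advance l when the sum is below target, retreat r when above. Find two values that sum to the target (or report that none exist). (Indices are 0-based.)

[0,11] -7+35=28 >7 → r--
[0,10] -7+30=23 >7 → r--
[0,9] -7+27=20 >7 → r--
[0,8] -7+25=18 >7 → r--
[0,7] -7+18=11 >7 → r--
[0,6] -7+14=7 → found

(-7, 14)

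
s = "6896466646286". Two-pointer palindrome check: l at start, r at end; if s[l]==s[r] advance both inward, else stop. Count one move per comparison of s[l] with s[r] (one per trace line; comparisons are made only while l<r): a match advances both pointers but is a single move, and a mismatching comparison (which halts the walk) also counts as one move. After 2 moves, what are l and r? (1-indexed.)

l=3, r=11

l=1 r=13: '6'=='6', l++,r--
l=2 r=12: '8'=='8', l++,r--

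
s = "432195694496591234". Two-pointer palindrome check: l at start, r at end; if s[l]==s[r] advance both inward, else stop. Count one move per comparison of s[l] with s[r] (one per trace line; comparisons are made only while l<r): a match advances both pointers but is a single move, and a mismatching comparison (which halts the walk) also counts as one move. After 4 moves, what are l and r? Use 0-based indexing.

l=4, r=13

[0,17] '4'=='4' → l++,r--
[1,16] '3'=='3' → l++,r--
[2,15] '2'=='2' → l++,r--
[3,14] '1'=='1' → l++,r--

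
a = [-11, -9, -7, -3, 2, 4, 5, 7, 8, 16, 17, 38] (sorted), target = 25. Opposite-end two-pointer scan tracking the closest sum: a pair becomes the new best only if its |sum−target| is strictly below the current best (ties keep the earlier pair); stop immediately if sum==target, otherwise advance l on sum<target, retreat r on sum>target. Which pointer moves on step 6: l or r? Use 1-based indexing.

l

l=1 r=12: -11+38=27 d=2 *, r--
l=1 r=11: -11+17=6 d=19, l++
l=2 r=11: -9+17=8 d=17, l++
l=3 r=11: -7+17=10 d=15, l++
l=4 r=11: -3+17=14 d=11, l++
l=5 r=11: 2+17=19 d=6, l++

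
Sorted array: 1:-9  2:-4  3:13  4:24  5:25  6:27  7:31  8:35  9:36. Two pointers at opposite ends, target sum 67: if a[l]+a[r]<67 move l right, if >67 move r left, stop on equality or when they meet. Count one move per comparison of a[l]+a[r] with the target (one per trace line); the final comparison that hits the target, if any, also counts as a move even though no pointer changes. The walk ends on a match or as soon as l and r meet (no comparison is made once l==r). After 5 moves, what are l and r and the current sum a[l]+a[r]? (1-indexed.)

[1,9] -9+36=27 <67 → l++
[2,9] -4+36=32 <67 → l++
[3,9] 13+36=49 <67 → l++
[4,9] 24+36=60 <67 → l++
[5,9] 25+36=61 <67 → l++

l=6, r=9, sum=63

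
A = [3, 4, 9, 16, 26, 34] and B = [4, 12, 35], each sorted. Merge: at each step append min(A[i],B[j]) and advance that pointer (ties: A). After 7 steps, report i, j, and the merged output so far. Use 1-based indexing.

[i=1,j=1] A[i]=3<=B[j]=4 take 3 → i++
[i=2,j=1] A[i]=4<=B[j]=4 take 4 → i++
[i=3,j=1] A[i]=9>B[j]=4 take 4 → j++
[i=3,j=2] A[i]=9<=B[j]=12 take 9 → i++
[i=4,j=2] A[i]=16>B[j]=12 take 12 → j++
[i=4,j=3] A[i]=16<=B[j]=35 take 16 → i++
[i=5,j=3] A[i]=26<=B[j]=35 take 26 → i++

i=6, j=3, merged so far=[3, 4, 4, 9, 12, 16, 26]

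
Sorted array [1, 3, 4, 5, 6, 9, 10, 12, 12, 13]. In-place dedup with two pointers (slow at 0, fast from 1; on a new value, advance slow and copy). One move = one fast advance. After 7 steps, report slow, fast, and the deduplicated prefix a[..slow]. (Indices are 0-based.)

slow=7, fast=8, prefix=[1, 3, 4, 5, 6, 9, 10, 12]

(s=0,f=1) a[fast]=3≠a[slow]=1 write a[1]=3 → slow++,fast++
(s=1,f=2) a[fast]=4≠a[slow]=3 write a[2]=4 → slow++,fast++
(s=2,f=3) a[fast]=5≠a[slow]=4 write a[3]=5 → slow++,fast++
(s=3,f=4) a[fast]=6≠a[slow]=5 write a[4]=6 → slow++,fast++
(s=4,f=5) a[fast]=9≠a[slow]=6 write a[5]=9 → slow++,fast++
(s=5,f=6) a[fast]=10≠a[slow]=9 write a[6]=10 → slow++,fast++
(s=6,f=7) a[fast]=12≠a[slow]=10 write a[7]=12 → slow++,fast++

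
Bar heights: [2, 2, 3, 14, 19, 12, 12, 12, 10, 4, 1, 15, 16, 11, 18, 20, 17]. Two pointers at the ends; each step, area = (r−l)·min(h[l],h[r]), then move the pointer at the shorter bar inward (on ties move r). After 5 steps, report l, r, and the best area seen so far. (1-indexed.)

l=5, r=16, best area=204

l=1 r=17: min(2,17)*16=32 best=32 *, l++
l=2 r=17: min(2,17)*15=30 best=32, l++
l=3 r=17: min(3,17)*14=42 best=42 *, l++
l=4 r=17: min(14,17)*13=182 best=182 *, l++
l=5 r=17: min(19,17)*12=204 best=204 *, r--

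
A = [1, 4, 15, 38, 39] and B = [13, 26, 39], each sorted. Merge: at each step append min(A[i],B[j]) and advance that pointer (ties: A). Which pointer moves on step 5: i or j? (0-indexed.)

j

[i=0,j=0] A[i]=1<=B[j]=13 take 1 → i++
[i=1,j=0] A[i]=4<=B[j]=13 take 4 → i++
[i=2,j=0] A[i]=15>B[j]=13 take 13 → j++
[i=2,j=1] A[i]=15<=B[j]=26 take 15 → i++
[i=3,j=1] A[i]=38>B[j]=26 take 26 → j++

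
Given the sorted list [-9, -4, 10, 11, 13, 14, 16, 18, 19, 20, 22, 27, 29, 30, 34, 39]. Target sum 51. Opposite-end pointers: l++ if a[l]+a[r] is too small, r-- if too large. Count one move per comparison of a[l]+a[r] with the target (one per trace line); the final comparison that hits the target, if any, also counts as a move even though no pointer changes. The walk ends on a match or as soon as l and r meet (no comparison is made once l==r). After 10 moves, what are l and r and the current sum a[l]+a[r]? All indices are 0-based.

l=8, r=13, sum=49

[0,15] -9+39=30 <51 → l++
[1,15] -4+39=35 <51 → l++
[2,15] 10+39=49 <51 → l++
[3,15] 11+39=50 <51 → l++
[4,15] 13+39=52 >51 → r--
[4,14] 13+34=47 <51 → l++
[5,14] 14+34=48 <51 → l++
[6,14] 16+34=50 <51 → l++
[7,14] 18+34=52 >51 → r--
[7,13] 18+30=48 <51 → l++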